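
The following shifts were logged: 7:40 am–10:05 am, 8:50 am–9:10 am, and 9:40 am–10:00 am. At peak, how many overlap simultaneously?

Sweep endpoints in order; track running count of active intervals.
Peak of 2 reached at 8:50 am.

2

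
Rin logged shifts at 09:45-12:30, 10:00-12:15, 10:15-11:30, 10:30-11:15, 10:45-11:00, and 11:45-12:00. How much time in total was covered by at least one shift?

Merged: 09:45–12:30.
Length: 2 h 45 min.

2 h 45 min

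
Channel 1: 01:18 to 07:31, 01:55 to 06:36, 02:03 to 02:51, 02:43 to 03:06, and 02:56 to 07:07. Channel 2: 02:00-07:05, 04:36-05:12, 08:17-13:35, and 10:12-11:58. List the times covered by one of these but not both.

01:18–02:00, 07:05–07:31, 08:17–13:35

First set merges to 01:18–07:31.
Second set merges to 02:00–07:05, 08:17–13:35.
Only in the first: 01:18–02:00, 07:05–07:31.
Only in the second: 08:17–13:35.
Together these are the periods covered by exactly one.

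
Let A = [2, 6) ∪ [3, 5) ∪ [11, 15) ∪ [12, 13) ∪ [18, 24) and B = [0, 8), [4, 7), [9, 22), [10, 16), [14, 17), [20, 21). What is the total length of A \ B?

2

First set merges to [2, 6), [11, 15), [18, 24).
Second set merges to [0, 8), [9, 22).
A \ B = [22, 24).
Total: 2.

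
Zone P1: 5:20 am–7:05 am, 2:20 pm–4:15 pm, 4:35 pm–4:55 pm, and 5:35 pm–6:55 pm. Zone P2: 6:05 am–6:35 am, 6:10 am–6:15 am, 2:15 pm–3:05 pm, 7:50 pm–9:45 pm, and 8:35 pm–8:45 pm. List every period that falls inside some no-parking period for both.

B, merged: 6:05 am–6:35 am, 2:15 pm–3:05 pm, 7:50 pm–9:45 pm.
5:20 am–7:05 am ∩ B → 6:05 am–6:35 am.
2:20 pm–4:15 pm ∩ B → 2:20 pm–3:05 pm.
4:35 pm–4:55 pm meets no B interval.
5:35 pm–6:55 pm meets no B interval.

6:05 am–6:35 am, 2:20 pm–3:05 pm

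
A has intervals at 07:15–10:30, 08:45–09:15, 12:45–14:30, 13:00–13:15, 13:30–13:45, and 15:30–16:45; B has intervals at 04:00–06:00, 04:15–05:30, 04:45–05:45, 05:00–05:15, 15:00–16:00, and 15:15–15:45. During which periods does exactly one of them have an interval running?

04:00-06:00, 07:15-10:30, 12:45-14:30, 15:00-15:30, 16:00-16:45

A, merged: 07:15-10:30, 12:45-14:30, 15:30-16:45.
B, merged: 04:00-06:00, 15:00-16:00.
A but not B: 07:15-10:30, 12:45-14:30, 16:00-16:45.
B but not A: 04:00-06:00, 15:00-15:30.
Combining gives A △ B.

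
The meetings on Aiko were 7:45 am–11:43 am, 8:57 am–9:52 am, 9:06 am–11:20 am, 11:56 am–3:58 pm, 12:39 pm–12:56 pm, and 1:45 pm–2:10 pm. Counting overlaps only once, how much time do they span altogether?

Merged: 7:45 am–11:43 am, 11:56 am–3:58 pm.
Lengths: 3 h 58 min + 4 h 2 min = 8 h.

8 h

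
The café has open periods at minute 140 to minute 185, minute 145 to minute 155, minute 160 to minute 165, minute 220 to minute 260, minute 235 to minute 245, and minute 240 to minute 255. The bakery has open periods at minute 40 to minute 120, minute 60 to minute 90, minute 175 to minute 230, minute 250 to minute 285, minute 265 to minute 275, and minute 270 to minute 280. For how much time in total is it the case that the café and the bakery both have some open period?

First set merges to minute 140 to minute 185, minute 220 to minute 260.
Second set merges to minute 40 to minute 120, minute 175 to minute 230, minute 250 to minute 285.
A ∩ B = minute 175 to minute 185, minute 220 to minute 230, minute 250 to minute 260.
Total: 10 minutes + 10 minutes + 10 minutes = 30 minutes.

30 minutes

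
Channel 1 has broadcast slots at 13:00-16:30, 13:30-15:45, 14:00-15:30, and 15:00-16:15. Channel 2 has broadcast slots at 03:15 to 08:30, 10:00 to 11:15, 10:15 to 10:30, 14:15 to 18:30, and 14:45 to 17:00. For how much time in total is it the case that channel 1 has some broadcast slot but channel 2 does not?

Merge the first list: 13:00–16:30.
Merge the second list: 03:15–08:30, 10:00–11:15, 14:15–18:30.
A \ B = 13:00–14:15.
Total: 1 h 15 min.

1 h 15 min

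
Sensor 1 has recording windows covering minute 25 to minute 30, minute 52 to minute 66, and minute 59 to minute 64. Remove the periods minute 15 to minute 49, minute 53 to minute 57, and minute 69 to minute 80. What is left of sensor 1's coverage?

First set merges to minute 25 to minute 30, minute 52 to minute 66.
minute 25 to minute 30: fully covered by B → removed.
minute 52 to minute 66 minus B → minute 52 to minute 53, minute 57 to minute 66.

minute 52 to minute 53, minute 57 to minute 66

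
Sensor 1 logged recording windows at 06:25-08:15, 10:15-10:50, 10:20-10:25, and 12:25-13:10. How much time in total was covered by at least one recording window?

Merged: 06:25–08:15, 10:15–10:50, 12:25–13:10.
Lengths: 1 h 50 min + 35 min + 45 min = 3 h 10 min.

3 h 10 min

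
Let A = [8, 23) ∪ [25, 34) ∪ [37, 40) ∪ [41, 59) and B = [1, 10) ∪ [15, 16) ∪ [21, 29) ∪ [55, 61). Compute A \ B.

[8, 23) with B removed leaves [10, 15), [16, 21).
[25, 34) with B removed leaves [29, 34).
[37, 40) is untouched.
[41, 59) with B removed leaves [41, 55).

[10, 15) ∪ [16, 21) ∪ [29, 34) ∪ [37, 40) ∪ [41, 55)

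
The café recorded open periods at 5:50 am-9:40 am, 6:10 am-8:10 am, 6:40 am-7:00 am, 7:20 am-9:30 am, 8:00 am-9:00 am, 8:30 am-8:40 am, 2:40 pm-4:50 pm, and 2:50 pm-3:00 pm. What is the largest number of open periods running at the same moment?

4

Sweep endpoints in order; track running count of active intervals.
Peak of 4 reached at 8:00 am.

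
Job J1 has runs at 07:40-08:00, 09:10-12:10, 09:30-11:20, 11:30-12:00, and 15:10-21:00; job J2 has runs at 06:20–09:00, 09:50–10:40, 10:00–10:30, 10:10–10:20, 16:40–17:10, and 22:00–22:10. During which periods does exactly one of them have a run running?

06:20–07:40, 08:00–09:00, 09:10–09:50, 10:40–12:10, 15:10–16:40, 17:10–21:00, 22:00–22:10

A, merged: 07:40–08:00, 09:10–12:10, 15:10–21:00.
B, merged: 06:20–09:00, 09:50–10:40, 16:40–17:10, 22:00–22:10.
A but not B: 09:10–09:50, 10:40–12:10, 15:10–16:40, 17:10–21:00.
B but not A: 06:20–07:40, 08:00–09:00, 22:00–22:10.
Combining gives A △ B.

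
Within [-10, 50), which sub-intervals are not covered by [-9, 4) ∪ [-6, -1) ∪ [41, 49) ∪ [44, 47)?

[-10, -9) ∪ [4, 41) ∪ [49, 50)

After merging, the occupied span is [-9, 4), [41, 49).
Gaps within [-10, 50): [-10, -9), [4, 41), [49, 50).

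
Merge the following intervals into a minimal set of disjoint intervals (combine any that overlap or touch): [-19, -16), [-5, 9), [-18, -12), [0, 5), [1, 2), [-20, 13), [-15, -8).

Sort by start: [-20, 13), [-19, -16), [-18, -12), [-15, -8), [-5, 9), [0, 5), [1, 2).
[-19, -16) overlaps/touches [-20, 13) → extend to [-20, 13).
[-18, -12) overlaps/touches [-20, 13) → extend to [-20, 13).
[-15, -8) overlaps/touches [-20, 13) → extend to [-20, 13).
[-5, 9) overlaps/touches [-20, 13) → extend to [-20, 13).
[0, 5) overlaps/touches [-20, 13) → extend to [-20, 13).
[1, 2) overlaps/touches [-20, 13) → extend to [-20, 13).

[-20, 13)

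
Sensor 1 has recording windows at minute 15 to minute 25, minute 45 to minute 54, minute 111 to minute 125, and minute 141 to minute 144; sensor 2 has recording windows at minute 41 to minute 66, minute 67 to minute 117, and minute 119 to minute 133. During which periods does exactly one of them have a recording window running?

minute 15 to minute 25, minute 41 to minute 45, minute 54 to minute 66, minute 67 to minute 111, minute 117 to minute 119, minute 125 to minute 133, minute 141 to minute 144

A \ B = minute 15 to minute 25, minute 117 to minute 119, minute 141 to minute 144.
B \ A = minute 41 to minute 45, minute 54 to minute 66, minute 67 to minute 111, minute 125 to minute 133.
Union of the two gives the symmetric difference.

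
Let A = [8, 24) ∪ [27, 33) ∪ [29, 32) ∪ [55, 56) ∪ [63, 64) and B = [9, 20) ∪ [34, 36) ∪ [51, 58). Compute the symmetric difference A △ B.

[8, 9) ∪ [20, 24) ∪ [27, 33) ∪ [34, 36) ∪ [51, 55) ∪ [56, 58) ∪ [63, 64)

A, merged: [8, 24), [27, 33), [55, 56), [63, 64).
A \ B = [8, 9), [20, 24), [27, 33), [63, 64).
B \ A = [34, 36), [51, 55), [56, 58).
Union of the two gives the symmetric difference.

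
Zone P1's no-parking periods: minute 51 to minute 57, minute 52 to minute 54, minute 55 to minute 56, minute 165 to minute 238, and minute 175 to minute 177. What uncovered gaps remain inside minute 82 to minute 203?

minute 82 to minute 165

After merging, the occupied span is minute 51 to minute 57, minute 165 to minute 238.
Complement within minute 82 to minute 203: minute 82 to minute 165.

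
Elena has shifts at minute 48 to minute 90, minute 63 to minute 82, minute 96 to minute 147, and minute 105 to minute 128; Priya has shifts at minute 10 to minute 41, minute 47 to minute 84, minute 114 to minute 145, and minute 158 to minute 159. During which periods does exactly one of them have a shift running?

minute 10 to minute 41, minute 47 to minute 48, minute 84 to minute 90, minute 96 to minute 114, minute 145 to minute 147, minute 158 to minute 159

First set merges to minute 48 to minute 90, minute 96 to minute 147.
Only in the first: minute 84 to minute 90, minute 96 to minute 114, minute 145 to minute 147.
Only in the second: minute 10 to minute 41, minute 47 to minute 48, minute 158 to minute 159.
Together these are the periods covered by exactly one.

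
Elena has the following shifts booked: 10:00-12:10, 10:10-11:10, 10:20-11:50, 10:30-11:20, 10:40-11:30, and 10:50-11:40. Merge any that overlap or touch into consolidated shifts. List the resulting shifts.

10:10–11:10 overlaps/touches 10:00–12:10 → extend to 10:00–12:10.
10:20–11:50 overlaps/touches 10:00–12:10 → extend to 10:00–12:10.
10:30–11:20 overlaps/touches 10:00–12:10 → extend to 10:00–12:10.
10:40–11:30 overlaps/touches 10:00–12:10 → extend to 10:00–12:10.
10:50–11:40 overlaps/touches 10:00–12:10 → extend to 10:00–12:10.

10:00–12:10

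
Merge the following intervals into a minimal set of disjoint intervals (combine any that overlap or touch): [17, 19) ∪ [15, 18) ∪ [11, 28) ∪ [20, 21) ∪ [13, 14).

[11, 28)

Sort by start: [11, 28), [13, 14), [15, 18), [17, 19), [20, 21).
[13, 14) overlaps/touches [11, 28) → extend to [11, 28).
[15, 18) overlaps/touches [11, 28) → extend to [11, 28).
[17, 19) overlaps/touches [11, 28) → extend to [11, 28).
[20, 21) overlaps/touches [11, 28) → extend to [11, 28).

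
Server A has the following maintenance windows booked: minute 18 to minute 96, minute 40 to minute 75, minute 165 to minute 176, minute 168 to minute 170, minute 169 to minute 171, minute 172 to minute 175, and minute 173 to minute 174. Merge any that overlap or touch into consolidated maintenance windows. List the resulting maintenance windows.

minute 40 to minute 75 overlaps/touches minute 18 to minute 96 → extend to minute 18 to minute 96.
minute 165 to minute 176 is disjoint → start new block.
minute 168 to minute 170 overlaps/touches minute 165 to minute 176 → extend to minute 165 to minute 176.
minute 169 to minute 171 overlaps/touches minute 165 to minute 176 → extend to minute 165 to minute 176.
minute 172 to minute 175 overlaps/touches minute 165 to minute 176 → extend to minute 165 to minute 176.
minute 173 to minute 174 overlaps/touches minute 165 to minute 176 → extend to minute 165 to minute 176.

minute 18 to minute 96, minute 165 to minute 176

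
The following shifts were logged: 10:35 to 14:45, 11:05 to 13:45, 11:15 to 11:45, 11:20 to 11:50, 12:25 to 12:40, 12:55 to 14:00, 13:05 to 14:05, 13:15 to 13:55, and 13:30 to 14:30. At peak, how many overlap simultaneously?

6

Sweep endpoints in order; track running count of active intervals.
Peak of 6 reached at 13:30.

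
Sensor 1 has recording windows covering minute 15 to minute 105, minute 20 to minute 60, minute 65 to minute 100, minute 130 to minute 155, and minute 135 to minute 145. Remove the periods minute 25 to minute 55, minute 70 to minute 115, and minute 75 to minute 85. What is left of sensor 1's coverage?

minute 15 to minute 25, minute 55 to minute 70, minute 130 to minute 155

Merge the first list: minute 15 to minute 105, minute 130 to minute 155.
Merge the second list: minute 25 to minute 55, minute 70 to minute 115.
minute 15 to minute 105 minus B → minute 15 to minute 25, minute 55 to minute 70.
minute 130 to minute 155: no B overlap → unchanged.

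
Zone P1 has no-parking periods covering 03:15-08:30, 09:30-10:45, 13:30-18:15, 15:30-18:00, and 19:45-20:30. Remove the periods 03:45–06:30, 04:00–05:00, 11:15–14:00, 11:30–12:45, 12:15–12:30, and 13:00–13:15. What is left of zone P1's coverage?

03:15-03:45, 06:30-08:30, 09:30-10:45, 14:00-18:15, 19:45-20:30

Merge the first list: 03:15-08:30, 09:30-10:45, 13:30-18:15, 19:45-20:30.
Merge the second list: 03:45-06:30, 11:15-14:00.
03:15-08:30 with B removed leaves 03:15-03:45, 06:30-08:30.
09:30-10:45 is untouched.
13:30-18:15 with B removed leaves 14:00-18:15.
19:45-20:30 is untouched.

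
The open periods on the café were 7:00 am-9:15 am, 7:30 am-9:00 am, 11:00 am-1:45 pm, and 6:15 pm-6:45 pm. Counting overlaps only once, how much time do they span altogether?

5 h 30 min

Merged: 7:00 am–9:15 am, 11:00 am–1:45 pm, 6:15 pm–6:45 pm.
Lengths: 2 h 15 min + 2 h 45 min + 30 min = 5 h 30 min.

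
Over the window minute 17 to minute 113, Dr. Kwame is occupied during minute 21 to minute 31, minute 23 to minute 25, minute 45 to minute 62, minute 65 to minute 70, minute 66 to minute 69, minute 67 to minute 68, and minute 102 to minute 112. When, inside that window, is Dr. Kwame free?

Covered (merged): minute 21 to minute 31, minute 45 to minute 62, minute 65 to minute 70, minute 102 to minute 112.
Uncovered inside minute 17 to minute 113: minute 17 to minute 21, minute 31 to minute 45, minute 62 to minute 65, minute 70 to minute 102, minute 112 to minute 113.

minute 17 to minute 21, minute 31 to minute 45, minute 62 to minute 65, minute 70 to minute 102, minute 112 to minute 113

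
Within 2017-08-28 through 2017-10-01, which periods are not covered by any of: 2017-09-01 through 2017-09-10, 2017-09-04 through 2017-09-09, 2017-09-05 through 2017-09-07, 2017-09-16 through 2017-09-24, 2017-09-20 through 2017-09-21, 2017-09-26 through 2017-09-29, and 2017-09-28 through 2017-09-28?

Covered (merged): 2017-09-01 through 2017-09-10, 2017-09-16 through 2017-09-24, 2017-09-26 through 2017-09-29.
Uncovered inside 2017-08-28 through 2017-10-01: 2017-08-28 through 2017-08-31, 2017-09-11 through 2017-09-15, 2017-09-25 through 2017-09-25, 2017-09-30 through 2017-10-01.

2017-08-28 through 2017-08-31, 2017-09-11 through 2017-09-15, 2017-09-25 through 2017-09-25, 2017-09-30 through 2017-10-01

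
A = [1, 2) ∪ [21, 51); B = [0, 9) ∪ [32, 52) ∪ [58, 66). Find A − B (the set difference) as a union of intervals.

[21, 32)

[1, 2): fully covered by B → removed.
[21, 51) minus B → [21, 32).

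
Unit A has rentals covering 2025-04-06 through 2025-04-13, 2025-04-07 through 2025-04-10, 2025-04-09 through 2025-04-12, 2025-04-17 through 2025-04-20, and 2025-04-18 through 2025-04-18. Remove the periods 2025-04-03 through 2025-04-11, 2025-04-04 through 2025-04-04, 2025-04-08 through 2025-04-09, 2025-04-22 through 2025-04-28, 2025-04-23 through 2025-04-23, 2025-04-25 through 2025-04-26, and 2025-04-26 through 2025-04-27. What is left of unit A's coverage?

2025-04-12 through 2025-04-13, 2025-04-17 through 2025-04-20

First set merges to 2025-04-06 through 2025-04-13, 2025-04-17 through 2025-04-20.
Second set merges to 2025-04-03 through 2025-04-11, 2025-04-22 through 2025-04-28.
2025-04-06 through 2025-04-13 minus B → 2025-04-12 through 2025-04-13.
2025-04-17 through 2025-04-20: no B overlap → unchanged.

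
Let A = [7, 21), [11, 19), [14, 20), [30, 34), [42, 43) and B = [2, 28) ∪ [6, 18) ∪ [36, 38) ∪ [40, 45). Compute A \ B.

A, merged: [7, 21), [30, 34), [42, 43).
B, merged: [2, 28), [36, 38), [40, 45).
[7, 21): entirely removed.
[30, 34): nothing removed.
[42, 43): entirely removed.

[30, 34)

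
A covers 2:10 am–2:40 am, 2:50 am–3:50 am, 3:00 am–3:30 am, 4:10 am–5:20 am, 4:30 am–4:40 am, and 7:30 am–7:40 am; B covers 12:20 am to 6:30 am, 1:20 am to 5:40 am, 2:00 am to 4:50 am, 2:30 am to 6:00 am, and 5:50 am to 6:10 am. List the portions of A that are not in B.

A, merged: 2:10 am-2:40 am, 2:50 am-3:50 am, 4:10 am-5:20 am, 7:30 am-7:40 am.
B, merged: 12:20 am-6:30 am.
2:10 am-2:40 am: entirely removed.
2:50 am-3:50 am: entirely removed.
4:10 am-5:20 am: entirely removed.
7:30 am-7:40 am: nothing removed.

7:30 am-7:40 am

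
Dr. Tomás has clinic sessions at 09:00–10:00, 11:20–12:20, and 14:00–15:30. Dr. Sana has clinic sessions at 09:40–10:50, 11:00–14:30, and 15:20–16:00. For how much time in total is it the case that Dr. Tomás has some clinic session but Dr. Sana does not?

1 h 30 min

A \ B = 09:00–09:40, 14:30–15:20.
Total: 40 min + 50 min = 1 h 30 min.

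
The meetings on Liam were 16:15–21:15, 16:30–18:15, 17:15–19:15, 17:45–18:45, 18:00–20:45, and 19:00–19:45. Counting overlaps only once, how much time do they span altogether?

Merged: 16:15-21:15.
Length: 5 h.

5 h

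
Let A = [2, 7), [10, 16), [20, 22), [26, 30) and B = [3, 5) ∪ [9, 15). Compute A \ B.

[2, 3) ∪ [5, 7) ∪ [15, 16) ∪ [20, 22) ∪ [26, 30)

[2, 7) minus B → [2, 3), [5, 7).
[10, 16) minus B → [15, 16).
[20, 22): no B overlap → unchanged.
[26, 30): no B overlap → unchanged.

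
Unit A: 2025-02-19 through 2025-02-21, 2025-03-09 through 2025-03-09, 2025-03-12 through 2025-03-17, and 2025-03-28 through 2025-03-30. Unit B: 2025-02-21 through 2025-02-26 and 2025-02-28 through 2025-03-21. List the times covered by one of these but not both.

A but not B: 2025-02-19 through 2025-02-20, 2025-03-28 through 2025-03-30.
B but not A: 2025-02-22 through 2025-02-26, 2025-02-28 through 2025-03-08, 2025-03-10 through 2025-03-11, 2025-03-18 through 2025-03-21.
Combining gives A △ B.

2025-02-19 through 2025-02-20, 2025-02-22 through 2025-02-26, 2025-02-28 through 2025-03-08, 2025-03-10 through 2025-03-11, 2025-03-18 through 2025-03-21, 2025-03-28 through 2025-03-30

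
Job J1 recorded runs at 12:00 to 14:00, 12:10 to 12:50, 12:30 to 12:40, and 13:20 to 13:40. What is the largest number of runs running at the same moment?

Walk the sorted start/end points keeping a running depth.
The depth first hits 3 at 12:30.

3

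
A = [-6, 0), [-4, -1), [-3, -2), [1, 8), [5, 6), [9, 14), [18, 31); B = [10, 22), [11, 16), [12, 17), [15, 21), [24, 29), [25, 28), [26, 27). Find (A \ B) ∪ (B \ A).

First set merges to [-6, 0), [1, 8), [9, 14), [18, 31).
Second set merges to [10, 22), [24, 29).
A \ B = [-6, 0), [1, 8), [9, 10), [22, 24), [29, 31).
B \ A = [14, 18).
Union of the two gives the symmetric difference.

[-6, 0) ∪ [1, 8) ∪ [9, 10) ∪ [14, 18) ∪ [22, 24) ∪ [29, 31)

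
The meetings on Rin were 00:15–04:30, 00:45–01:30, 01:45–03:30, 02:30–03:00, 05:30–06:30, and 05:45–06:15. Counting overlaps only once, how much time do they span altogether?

5 h 15 min

Merged: 00:15-04:30, 05:30-06:30.
Lengths: 4 h 15 min + 1 h = 5 h 15 min.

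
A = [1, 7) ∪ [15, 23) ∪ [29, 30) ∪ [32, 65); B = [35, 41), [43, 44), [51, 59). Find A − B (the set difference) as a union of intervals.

[1, 7) ∪ [15, 23) ∪ [29, 30) ∪ [32, 35) ∪ [41, 43) ∪ [44, 51) ∪ [59, 65)

[1, 7) is untouched.
[15, 23) is untouched.
[29, 30) is untouched.
[32, 65) with B removed leaves [32, 35), [41, 43), [44, 51), [59, 65).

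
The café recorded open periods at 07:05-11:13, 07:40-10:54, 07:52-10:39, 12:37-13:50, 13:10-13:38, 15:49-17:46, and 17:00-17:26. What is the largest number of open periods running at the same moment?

Walk the sorted start/end points keeping a running depth.
The depth first hits 3 at 07:52.

3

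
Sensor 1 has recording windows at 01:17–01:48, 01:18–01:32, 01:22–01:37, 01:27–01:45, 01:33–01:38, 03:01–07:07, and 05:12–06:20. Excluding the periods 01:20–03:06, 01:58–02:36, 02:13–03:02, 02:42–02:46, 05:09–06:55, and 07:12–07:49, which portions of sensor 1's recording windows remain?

01:17–01:20, 03:06–05:09, 06:55–07:07

First set merges to 01:17–01:48, 03:01–07:07.
Second set merges to 01:20–03:06, 05:09–06:55, 07:12–07:49.
01:17–01:48 \ B = 01:17–01:20.
03:01–07:07 \ B = 03:06–05:09, 06:55–07:07.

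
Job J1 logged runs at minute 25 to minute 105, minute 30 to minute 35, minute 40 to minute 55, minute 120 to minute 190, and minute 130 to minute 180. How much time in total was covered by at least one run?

Merged: minute 25 to minute 105, minute 120 to minute 190.
Lengths: 80 minutes + 70 minutes = 150 minutes.

150 minutes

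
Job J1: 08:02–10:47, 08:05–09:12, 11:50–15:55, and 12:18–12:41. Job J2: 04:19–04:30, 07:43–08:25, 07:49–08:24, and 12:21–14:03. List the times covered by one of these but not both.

04:19-04:30, 07:43-08:02, 08:25-10:47, 11:50-12:21, 14:03-15:55

First set merges to 08:02-10:47, 11:50-15:55.
Second set merges to 04:19-04:30, 07:43-08:25, 12:21-14:03.
A \ B = 08:25-10:47, 11:50-12:21, 14:03-15:55.
B \ A = 04:19-04:30, 07:43-08:02.
Union of the two gives the symmetric difference.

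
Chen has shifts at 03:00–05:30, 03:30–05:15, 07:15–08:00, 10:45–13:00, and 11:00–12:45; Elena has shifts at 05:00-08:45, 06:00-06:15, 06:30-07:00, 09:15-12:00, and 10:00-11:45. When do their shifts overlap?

First set merges to 03:00–05:30, 07:15–08:00, 10:45–13:00.
Second set merges to 05:00–08:45, 09:15–12:00.
03:00–05:30 meets the second set on 05:00–05:30.
07:15–08:00 meets the second set on 07:15–08:00.
10:45–13:00 meets the second set on 10:45–12:00.

05:00–05:30, 07:15–08:00, 10:45–12:00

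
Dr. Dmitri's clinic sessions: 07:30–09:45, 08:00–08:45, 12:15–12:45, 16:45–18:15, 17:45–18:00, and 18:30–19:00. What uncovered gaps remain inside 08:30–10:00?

Covered (merged): 07:30–09:45, 12:15–12:45, 16:45–18:15, 18:30–19:00.
Uncovered inside 08:30–10:00: 09:45–10:00.

09:45–10:00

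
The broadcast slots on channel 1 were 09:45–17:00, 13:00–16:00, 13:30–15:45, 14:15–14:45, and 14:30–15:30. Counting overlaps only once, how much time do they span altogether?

7 h 15 min

Merged: 09:45-17:00.
Length: 7 h 15 min.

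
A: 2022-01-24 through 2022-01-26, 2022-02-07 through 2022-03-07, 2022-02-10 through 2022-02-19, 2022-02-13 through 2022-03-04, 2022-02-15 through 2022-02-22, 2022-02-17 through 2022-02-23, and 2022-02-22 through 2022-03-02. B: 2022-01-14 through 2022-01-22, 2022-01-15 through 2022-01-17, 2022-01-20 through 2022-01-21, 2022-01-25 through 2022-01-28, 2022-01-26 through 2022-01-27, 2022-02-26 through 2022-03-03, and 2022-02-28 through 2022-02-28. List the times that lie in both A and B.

2022-01-25 through 2022-01-26, 2022-02-26 through 2022-03-03

First set merges to 2022-01-24 through 2022-01-26, 2022-02-07 through 2022-03-07.
Second set merges to 2022-01-14 through 2022-01-22, 2022-01-25 through 2022-01-28, 2022-02-26 through 2022-03-03.
2022-01-24 through 2022-01-26 meets the second set on 2022-01-25 through 2022-01-26.
2022-02-07 through 2022-03-07 meets the second set on 2022-02-26 through 2022-03-03.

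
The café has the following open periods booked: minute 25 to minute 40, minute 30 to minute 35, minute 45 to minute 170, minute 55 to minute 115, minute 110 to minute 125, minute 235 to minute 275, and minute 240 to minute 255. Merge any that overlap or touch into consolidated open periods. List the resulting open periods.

minute 30 to minute 35 overlaps/touches minute 25 to minute 40 → extend to minute 25 to minute 40.
minute 45 to minute 170 is disjoint → start new block.
minute 55 to minute 115 overlaps/touches minute 45 to minute 170 → extend to minute 45 to minute 170.
minute 110 to minute 125 overlaps/touches minute 45 to minute 170 → extend to minute 45 to minute 170.
minute 235 to minute 275 is disjoint → start new block.
minute 240 to minute 255 overlaps/touches minute 235 to minute 275 → extend to minute 235 to minute 275.

minute 25 to minute 40, minute 45 to minute 170, minute 235 to minute 275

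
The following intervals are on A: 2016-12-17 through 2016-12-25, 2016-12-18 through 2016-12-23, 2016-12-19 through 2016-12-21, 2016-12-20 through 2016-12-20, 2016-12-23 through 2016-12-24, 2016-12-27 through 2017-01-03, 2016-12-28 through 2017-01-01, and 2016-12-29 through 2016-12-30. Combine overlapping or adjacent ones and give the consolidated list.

2016-12-17 through 2016-12-25, 2016-12-27 through 2017-01-03

2016-12-18 through 2016-12-23 overlaps/touches 2016-12-17 through 2016-12-25 → extend to 2016-12-17 through 2016-12-25.
2016-12-19 through 2016-12-21 overlaps/touches 2016-12-17 through 2016-12-25 → extend to 2016-12-17 through 2016-12-25.
2016-12-20 through 2016-12-20 overlaps/touches 2016-12-17 through 2016-12-25 → extend to 2016-12-17 through 2016-12-25.
2016-12-23 through 2016-12-24 overlaps/touches 2016-12-17 through 2016-12-25 → extend to 2016-12-17 through 2016-12-25.
2016-12-27 through 2017-01-03 is disjoint → start new block.
2016-12-28 through 2017-01-01 overlaps/touches 2016-12-27 through 2017-01-03 → extend to 2016-12-27 through 2017-01-03.
2016-12-29 through 2016-12-30 overlaps/touches 2016-12-27 through 2017-01-03 → extend to 2016-12-27 through 2017-01-03.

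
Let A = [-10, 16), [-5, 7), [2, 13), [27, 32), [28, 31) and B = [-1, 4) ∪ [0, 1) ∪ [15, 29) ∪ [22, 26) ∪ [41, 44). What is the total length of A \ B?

First set merges to [-10, 16), [27, 32).
Second set merges to [-1, 4), [15, 29), [41, 44).
A \ B = [-10, -1), [4, 15), [29, 32).
Total: 9 + 11 + 3 = 23.

23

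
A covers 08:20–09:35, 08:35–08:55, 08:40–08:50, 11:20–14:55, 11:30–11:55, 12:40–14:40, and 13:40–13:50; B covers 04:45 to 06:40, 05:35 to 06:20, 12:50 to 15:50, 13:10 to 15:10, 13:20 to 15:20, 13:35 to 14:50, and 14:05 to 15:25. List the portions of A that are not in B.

A, merged: 08:20–09:35, 11:20–14:55.
B, merged: 04:45–06:40, 12:50–15:50.
08:20–09:35: nothing removed.
11:20–14:55 \ B = 11:20–12:50.

08:20–09:35, 11:20–12:50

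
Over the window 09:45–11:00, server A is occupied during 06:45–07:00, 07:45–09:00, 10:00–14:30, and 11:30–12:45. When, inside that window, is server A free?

09:45-10:00

The merged coverage is 06:45-07:00, 07:45-09:00, 10:00-14:30.
Uncovered inside 09:45-11:00: 09:45-10:00.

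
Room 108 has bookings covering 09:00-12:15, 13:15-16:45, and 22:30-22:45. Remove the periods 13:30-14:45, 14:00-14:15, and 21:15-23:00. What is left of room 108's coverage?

Merge the second list: 13:30–14:45, 21:15–23:00.
09:00–12:15: nothing removed.
13:15–16:45 \ B = 13:15–13:30, 14:45–16:45.
22:30–22:45: entirely removed.

09:00–12:15, 13:15–13:30, 14:45–16:45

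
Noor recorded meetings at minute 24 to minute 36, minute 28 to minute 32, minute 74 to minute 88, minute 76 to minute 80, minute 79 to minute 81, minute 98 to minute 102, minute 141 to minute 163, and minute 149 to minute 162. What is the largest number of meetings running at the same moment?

3

Sweep endpoints in order; track running count of active intervals.
Peak of 3 reached at minute 79.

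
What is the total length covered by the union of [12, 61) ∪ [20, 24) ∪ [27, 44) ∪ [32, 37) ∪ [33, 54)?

Merged: [12, 61).
Length: 49.

49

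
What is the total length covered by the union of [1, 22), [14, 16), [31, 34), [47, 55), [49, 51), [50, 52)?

Merged: [1, 22), [31, 34), [47, 55).
Lengths: 21 + 3 + 8 = 32.

32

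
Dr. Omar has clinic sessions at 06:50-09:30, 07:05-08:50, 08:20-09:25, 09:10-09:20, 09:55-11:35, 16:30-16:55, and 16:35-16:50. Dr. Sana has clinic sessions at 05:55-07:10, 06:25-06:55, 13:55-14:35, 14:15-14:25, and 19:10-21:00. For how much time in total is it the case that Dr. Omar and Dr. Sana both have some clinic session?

First set merges to 06:50–09:30, 09:55–11:35, 16:30–16:55.
Second set merges to 05:55–07:10, 13:55–14:35, 19:10–21:00.
A ∩ B = 06:50–07:10.
Total: 20 min.

20 min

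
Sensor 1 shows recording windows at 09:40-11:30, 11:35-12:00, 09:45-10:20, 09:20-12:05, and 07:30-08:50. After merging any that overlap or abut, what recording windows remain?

07:30-08:50, 09:20-12:05

Sort by start: 07:30-08:50, 09:20-12:05, 09:40-11:30, 09:45-10:20, 11:35-12:00.
09:20-12:05 is disjoint → start new block.
09:40-11:30 overlaps/touches 09:20-12:05 → extend to 09:20-12:05.
09:45-10:20 overlaps/touches 09:20-12:05 → extend to 09:20-12:05.
11:35-12:00 overlaps/touches 09:20-12:05 → extend to 09:20-12:05.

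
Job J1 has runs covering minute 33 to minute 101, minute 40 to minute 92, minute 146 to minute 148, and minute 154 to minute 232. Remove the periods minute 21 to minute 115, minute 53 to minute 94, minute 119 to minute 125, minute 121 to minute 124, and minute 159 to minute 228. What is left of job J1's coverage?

A, merged: minute 33 to minute 101, minute 146 to minute 148, minute 154 to minute 232.
B, merged: minute 21 to minute 115, minute 119 to minute 125, minute 159 to minute 228.
minute 33 to minute 101: entirely removed.
minute 146 to minute 148: nothing removed.
minute 154 to minute 232 \ B = minute 154 to minute 159, minute 228 to minute 232.

minute 146 to minute 148, minute 154 to minute 159, minute 228 to minute 232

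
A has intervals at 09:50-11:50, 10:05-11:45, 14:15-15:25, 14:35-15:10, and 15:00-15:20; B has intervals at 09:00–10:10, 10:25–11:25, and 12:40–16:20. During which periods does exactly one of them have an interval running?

09:00–09:50, 10:10–10:25, 11:25–11:50, 12:40–14:15, 15:25–16:20

A, merged: 09:50–11:50, 14:15–15:25.
A \ B = 10:10–10:25, 11:25–11:50.
B \ A = 09:00–09:50, 12:40–14:15, 15:25–16:20.
Union of the two gives the symmetric difference.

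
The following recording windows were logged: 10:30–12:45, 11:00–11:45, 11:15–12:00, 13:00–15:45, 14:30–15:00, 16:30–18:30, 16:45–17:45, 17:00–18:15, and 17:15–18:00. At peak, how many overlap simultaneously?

4

Sweep endpoints in order; track running count of active intervals.
Peak of 4 reached at 17:15.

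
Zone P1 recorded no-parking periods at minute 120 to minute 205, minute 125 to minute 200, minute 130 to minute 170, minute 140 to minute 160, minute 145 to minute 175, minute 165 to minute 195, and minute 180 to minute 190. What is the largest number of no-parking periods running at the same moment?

Walk the sorted start/end points keeping a running depth.
The depth first hits 5 at minute 145.

5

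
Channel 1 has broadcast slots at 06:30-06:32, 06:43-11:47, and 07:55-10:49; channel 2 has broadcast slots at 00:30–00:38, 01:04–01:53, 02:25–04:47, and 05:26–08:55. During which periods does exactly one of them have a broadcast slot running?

00:30–00:38, 01:04–01:53, 02:25–04:47, 05:26–06:30, 06:32–06:43, 08:55–11:47

Merge the first list: 06:30–06:32, 06:43–11:47.
Only in the first: 08:55–11:47.
Only in the second: 00:30–00:38, 01:04–01:53, 02:25–04:47, 05:26–06:30, 06:32–06:43.
Together these are the periods covered by exactly one.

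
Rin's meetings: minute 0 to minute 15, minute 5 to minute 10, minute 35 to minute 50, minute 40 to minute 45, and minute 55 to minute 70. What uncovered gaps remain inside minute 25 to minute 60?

Covered (merged): minute 0 to minute 15, minute 35 to minute 50, minute 55 to minute 70.
Gaps within minute 25 to minute 60: minute 25 to minute 35, minute 50 to minute 55.

minute 25 to minute 35, minute 50 to minute 55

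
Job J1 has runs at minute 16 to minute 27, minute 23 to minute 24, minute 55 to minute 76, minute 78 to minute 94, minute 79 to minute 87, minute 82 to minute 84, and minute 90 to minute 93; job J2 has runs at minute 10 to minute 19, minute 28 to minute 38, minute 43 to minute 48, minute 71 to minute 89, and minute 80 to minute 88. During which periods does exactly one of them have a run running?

First set merges to minute 16 to minute 27, minute 55 to minute 76, minute 78 to minute 94.
Second set merges to minute 10 to minute 19, minute 28 to minute 38, minute 43 to minute 48, minute 71 to minute 89.
Only in the first: minute 19 to minute 27, minute 55 to minute 71, minute 89 to minute 94.
Only in the second: minute 10 to minute 16, minute 28 to minute 38, minute 43 to minute 48, minute 76 to minute 78.
Together these are the periods covered by exactly one.

minute 10 to minute 16, minute 19 to minute 27, minute 28 to minute 38, minute 43 to minute 48, minute 55 to minute 71, minute 76 to minute 78, minute 89 to minute 94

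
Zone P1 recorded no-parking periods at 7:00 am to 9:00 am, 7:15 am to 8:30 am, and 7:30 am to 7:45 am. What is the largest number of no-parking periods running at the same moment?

At 7:30 am, 3 of the intervals are simultaneously active.
No point has more.

3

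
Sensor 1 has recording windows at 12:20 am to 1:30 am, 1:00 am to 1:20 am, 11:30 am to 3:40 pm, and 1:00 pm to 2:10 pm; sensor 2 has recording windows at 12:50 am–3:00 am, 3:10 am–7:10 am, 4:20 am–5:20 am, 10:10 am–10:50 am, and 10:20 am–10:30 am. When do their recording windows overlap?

12:50 am-1:30 am

Merge the first list: 12:20 am-1:30 am, 11:30 am-3:40 pm.
Merge the second list: 12:50 am-3:00 am, 3:10 am-7:10 am, 10:10 am-10:50 am.
12:20 am-1:30 am ∩ B → 12:50 am-1:30 am.
11:30 am-3:40 pm meets no B interval.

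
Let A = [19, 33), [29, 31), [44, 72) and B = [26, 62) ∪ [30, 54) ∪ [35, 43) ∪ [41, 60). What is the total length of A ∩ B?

A, merged: [19, 33), [44, 72).
B, merged: [26, 62).
A ∩ B = [26, 33), [44, 62).
Total: 7 + 18 = 25.

25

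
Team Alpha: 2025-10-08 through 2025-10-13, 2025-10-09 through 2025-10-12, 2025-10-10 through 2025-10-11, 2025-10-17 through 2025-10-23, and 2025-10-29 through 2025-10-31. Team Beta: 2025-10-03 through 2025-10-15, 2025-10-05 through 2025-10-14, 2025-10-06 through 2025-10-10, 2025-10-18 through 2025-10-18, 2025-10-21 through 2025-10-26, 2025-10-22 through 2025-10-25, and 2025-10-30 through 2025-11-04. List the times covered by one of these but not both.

First set merges to 2025-10-08 through 2025-10-13, 2025-10-17 through 2025-10-23, 2025-10-29 through 2025-10-31.
Second set merges to 2025-10-03 through 2025-10-15, 2025-10-18 through 2025-10-18, 2025-10-21 through 2025-10-26, 2025-10-30 through 2025-11-04.
A but not B: 2025-10-17 through 2025-10-17, 2025-10-19 through 2025-10-20, 2025-10-29 through 2025-10-29.
B but not A: 2025-10-03 through 2025-10-07, 2025-10-14 through 2025-10-15, 2025-10-24 through 2025-10-26, 2025-11-01 through 2025-11-04.
Combining gives A △ B.

2025-10-03 through 2025-10-07, 2025-10-14 through 2025-10-15, 2025-10-17 through 2025-10-17, 2025-10-19 through 2025-10-20, 2025-10-24 through 2025-10-26, 2025-10-29 through 2025-10-29, 2025-11-01 through 2025-11-04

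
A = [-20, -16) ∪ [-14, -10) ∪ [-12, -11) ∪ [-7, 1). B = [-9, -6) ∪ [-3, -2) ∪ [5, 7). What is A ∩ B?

First set merges to [-20, -16), [-14, -10), [-7, 1).
[-20, -16) falls entirely outside B.
[-14, -10) falls entirely outside B.
[-7, 1) overlaps B on [-7, -6), [-3, -2).

[-7, -6) ∪ [-3, -2)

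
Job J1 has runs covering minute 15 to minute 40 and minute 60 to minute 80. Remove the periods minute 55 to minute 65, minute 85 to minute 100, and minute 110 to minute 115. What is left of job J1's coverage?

minute 15 to minute 40: nothing removed.
minute 60 to minute 80 \ B = minute 65 to minute 80.

minute 15 to minute 40, minute 65 to minute 80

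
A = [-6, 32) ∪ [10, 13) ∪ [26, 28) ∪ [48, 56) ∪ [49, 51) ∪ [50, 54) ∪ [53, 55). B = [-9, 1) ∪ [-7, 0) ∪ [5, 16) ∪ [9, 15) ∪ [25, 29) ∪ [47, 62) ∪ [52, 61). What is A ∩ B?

[-6, 1) ∪ [5, 16) ∪ [25, 29) ∪ [48, 56)

Merge the first list: [-6, 32), [48, 56).
Merge the second list: [-9, 1), [5, 16), [25, 29), [47, 62).
[-6, 32) ∩ B → [-6, 1), [5, 16), [25, 29).
[48, 56) ∩ B → [48, 56).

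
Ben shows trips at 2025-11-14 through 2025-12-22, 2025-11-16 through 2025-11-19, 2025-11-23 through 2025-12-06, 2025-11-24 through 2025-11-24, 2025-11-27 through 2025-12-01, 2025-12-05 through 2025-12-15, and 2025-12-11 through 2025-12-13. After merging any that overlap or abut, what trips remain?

2025-11-16 through 2025-11-19 overlaps/touches 2025-11-14 through 2025-12-22 → extend to 2025-11-14 through 2025-12-22.
2025-11-23 through 2025-12-06 overlaps/touches 2025-11-14 through 2025-12-22 → extend to 2025-11-14 through 2025-12-22.
2025-11-24 through 2025-11-24 overlaps/touches 2025-11-14 through 2025-12-22 → extend to 2025-11-14 through 2025-12-22.
2025-11-27 through 2025-12-01 overlaps/touches 2025-11-14 through 2025-12-22 → extend to 2025-11-14 through 2025-12-22.
2025-12-05 through 2025-12-15 overlaps/touches 2025-11-14 through 2025-12-22 → extend to 2025-11-14 through 2025-12-22.
2025-12-11 through 2025-12-13 overlaps/touches 2025-11-14 through 2025-12-22 → extend to 2025-11-14 through 2025-12-22.

2025-11-14 through 2025-12-22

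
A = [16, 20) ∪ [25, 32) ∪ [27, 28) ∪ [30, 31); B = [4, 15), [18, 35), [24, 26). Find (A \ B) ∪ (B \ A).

First set merges to [16, 20), [25, 32).
Second set merges to [4, 15), [18, 35).
A \ B = [16, 18).
B \ A = [4, 15), [20, 25), [32, 35).
Union of the two gives the symmetric difference.

[4, 15) ∪ [16, 18) ∪ [20, 25) ∪ [32, 35)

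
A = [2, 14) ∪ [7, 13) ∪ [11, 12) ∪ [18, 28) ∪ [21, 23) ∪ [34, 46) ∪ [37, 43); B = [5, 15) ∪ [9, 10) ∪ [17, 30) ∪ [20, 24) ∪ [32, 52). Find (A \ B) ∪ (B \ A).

A, merged: [2, 14), [18, 28), [34, 46).
B, merged: [5, 15), [17, 30), [32, 52).
A \ B = [2, 5).
B \ A = [14, 15), [17, 18), [28, 30), [32, 34), [46, 52).
Union of the two gives the symmetric difference.

[2, 5) ∪ [14, 15) ∪ [17, 18) ∪ [28, 30) ∪ [32, 34) ∪ [46, 52)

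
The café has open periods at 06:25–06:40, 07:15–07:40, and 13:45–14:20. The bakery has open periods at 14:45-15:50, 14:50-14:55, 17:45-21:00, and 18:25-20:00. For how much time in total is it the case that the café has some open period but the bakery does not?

1 h 15 min

B, merged: 14:45-15:50, 17:45-21:00.
A \ B = 06:25-06:40, 07:15-07:40, 13:45-14:20.
Total: 15 min + 25 min + 35 min = 1 h 15 min.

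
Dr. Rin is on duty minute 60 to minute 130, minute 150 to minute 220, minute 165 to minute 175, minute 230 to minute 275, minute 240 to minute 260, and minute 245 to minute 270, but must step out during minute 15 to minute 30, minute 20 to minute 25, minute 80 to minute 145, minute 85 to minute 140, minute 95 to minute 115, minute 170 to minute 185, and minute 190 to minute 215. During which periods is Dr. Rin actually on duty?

Merge the first list: minute 60 to minute 130, minute 150 to minute 220, minute 230 to minute 275.
Merge the second list: minute 15 to minute 30, minute 80 to minute 145, minute 170 to minute 185, minute 190 to minute 215.
minute 60 to minute 130 minus B → minute 60 to minute 80.
minute 150 to minute 220 minus B → minute 150 to minute 170, minute 185 to minute 190, minute 215 to minute 220.
minute 230 to minute 275: no B overlap → unchanged.

minute 60 to minute 80, minute 150 to minute 170, minute 185 to minute 190, minute 215 to minute 220, minute 230 to minute 275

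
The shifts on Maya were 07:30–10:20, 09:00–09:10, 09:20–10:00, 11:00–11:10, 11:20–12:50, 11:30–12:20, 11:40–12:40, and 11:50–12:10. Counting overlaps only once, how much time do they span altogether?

Merged: 07:30–10:20, 11:00–11:10, 11:20–12:50.
Lengths: 2 h 50 min + 10 min + 1 h 30 min = 4 h 30 min.

4 h 30 min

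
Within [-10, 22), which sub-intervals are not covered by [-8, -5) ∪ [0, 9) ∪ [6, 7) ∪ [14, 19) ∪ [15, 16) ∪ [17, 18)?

[-10, -8) ∪ [-5, 0) ∪ [9, 14) ∪ [19, 22)

The merged coverage is [-8, -5), [0, 9), [14, 19).
Uncovered inside [-10, 22): [-10, -8), [-5, 0), [9, 14), [19, 22).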